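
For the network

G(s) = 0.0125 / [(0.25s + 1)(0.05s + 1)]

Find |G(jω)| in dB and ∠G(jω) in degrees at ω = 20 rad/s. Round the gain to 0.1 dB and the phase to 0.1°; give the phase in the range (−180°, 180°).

At ω = 20 rad/s:
pole (1 + j20·0.25) = 1 + j5 → |·| ≈ 5.099, ∠ ≈ 78.69°
pole (1 + j20·0.05) = 1 + j1 → |·| ≈ 1.4142, ∠ ≈ 45.00°
|G| = 0.0125 · 1 / (5.099 · 1.4142) ≈ 0.0017335
Gain = 20 log₁₀(0.0017335) ≈ -55.22 dB
∠G = (0°) − (78.69° + 45.00°) = -123.69°

-55.2 dB, -123.7°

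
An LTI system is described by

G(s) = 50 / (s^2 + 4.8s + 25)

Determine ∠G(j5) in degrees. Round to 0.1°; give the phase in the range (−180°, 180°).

-90.0°

At s = jω = j5:
quadratic: (j5)² + 4.8·j5 + 25 = 0 + j24 → |·| ≈ 24, ∠ ≈ 90.00°
∠G = 0.00° − 90.00° = -90.00°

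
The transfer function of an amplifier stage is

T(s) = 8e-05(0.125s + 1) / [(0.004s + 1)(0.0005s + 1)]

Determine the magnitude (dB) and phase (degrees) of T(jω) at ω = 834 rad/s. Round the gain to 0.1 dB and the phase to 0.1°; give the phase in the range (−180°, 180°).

At ω = 834 rad/s:
zero (1 + j834·0.125) = 1 + j104.25 → |·| ≈ 104.25, ∠ ≈ 89.45°
pole (1 + j834·0.004) = 1 + j3.336 → |·| ≈ 3.4827, ∠ ≈ 73.31°
pole (1 + j834·0.0005) = 1 + j0.417 → |·| ≈ 1.0835, ∠ ≈ 22.64°
|T| = 8e-05 · 104.25 / (3.4827 · 1.0835) ≈ 0.0022101
Gain = 20 log₁₀(0.0022101) ≈ -53.11 dB
∠T = (89.45°) − (73.31° + 22.64°) = -6.50°

-53.1 dB, -6.5°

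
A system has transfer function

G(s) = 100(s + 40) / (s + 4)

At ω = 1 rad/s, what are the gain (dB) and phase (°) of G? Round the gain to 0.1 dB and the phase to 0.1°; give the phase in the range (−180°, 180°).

At s = jω = j1:
zero (s+40): 40 + j1 → |·| = √(40²+1²) = √1601 ≈ 40.012, ∠ = arctan(1/40) ≈ 1.43°
pole (s+4): 4 + j1 → |·| = √(4²+1²) = √17 ≈ 4.1231, ∠ = arctan(1/4) ≈ 14.04°
|G| = 100 · 40.012 / 4.1231 ≈ 970.43
Gain = 20 log₁₀(970.43) ≈ 59.74 dB
∠G = 1.43° − 14.04° = -12.61°

59.7 dB, -12.6°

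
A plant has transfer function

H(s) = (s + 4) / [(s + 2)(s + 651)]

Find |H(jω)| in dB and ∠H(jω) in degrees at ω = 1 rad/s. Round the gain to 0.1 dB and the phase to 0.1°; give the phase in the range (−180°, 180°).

At s = jω = j1:
zero (s+4): 4 + j1 → |·| = √(4²+1²) = √17 ≈ 4.1231, ∠ = arctan(1/4) ≈ 14.04°
pole (s+2): 2 + j1 → |·| = √(2²+1²) = √5 ≈ 2.2361, ∠ = arctan(1/2) ≈ 26.57°
pole (s+651): 651 + j1 → |·| = √(651²+1²) = √423802 ≈ 651, ∠ = arctan(1/651) ≈ 0.09°
|H| = 1 · 4.1231 / 1455.7 ≈ 0.0028324
Gain = 20 log₁₀(0.0028324) ≈ -50.96 dB
∠H = 14.04° − 26.66° = -12.62°

-51.0 dB, -12.6°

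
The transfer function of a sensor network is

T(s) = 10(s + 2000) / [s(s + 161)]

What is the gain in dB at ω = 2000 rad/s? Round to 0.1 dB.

At s = jω = j2000:
zero (s+2000): 2000 + j2000 → |·| = √(2000²+2000²) = √8000000 ≈ 2828.4, ∠ = arctan(2000/2000) ≈ 45.00°
pole (s+161): 161 + j2000 → |·| = √(161²+2000²) = √4025921 ≈ 2006.5, ∠ = arctan(2000/161) ≈ 85.40°
pole at origin: |s| = 2000, ∠ = 90.00° (in denominator)
|T| = 10 · 2828.4 / 4.013e+06 ≈ 0.0070481
Gain = 20 log₁₀(0.0070481) ≈ -43.04 dB

-43.0 dB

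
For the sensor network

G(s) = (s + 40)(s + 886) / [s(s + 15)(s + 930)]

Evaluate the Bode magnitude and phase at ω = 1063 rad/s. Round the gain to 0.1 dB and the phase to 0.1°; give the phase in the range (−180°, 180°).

-60.7 dB, -90.0°

At s = jω = j1063:
zero (s+40): 40 + j1063 → |·| = √(40²+1063²) = √1131569 ≈ 1063.8, ∠ = arctan(1063/40) ≈ 87.85°
zero (s+886): 886 + j1063 → |·| = √(886²+1063²) = √1914965 ≈ 1383.8, ∠ = arctan(1063/886) ≈ 50.19°
pole (s+15): 15 + j1063 → |·| = √(15²+1063²) = √1130194 ≈ 1063.1, ∠ = arctan(1063/15) ≈ 89.19°
pole (s+930): 930 + j1063 → |·| = √(930²+1063²) = √1994869 ≈ 1412.4, ∠ = arctan(1063/930) ≈ 48.82°
pole at origin: |s| = 1063, ∠ = 90.00° (in denominator)
|G| = 1 · 1.4721e+06 / 1.5961e+09 ≈ 0.00092231
Gain = 20 log₁₀(0.00092231) ≈ -60.70 dB
∠G = 138.04° − 228.01° = -89.97°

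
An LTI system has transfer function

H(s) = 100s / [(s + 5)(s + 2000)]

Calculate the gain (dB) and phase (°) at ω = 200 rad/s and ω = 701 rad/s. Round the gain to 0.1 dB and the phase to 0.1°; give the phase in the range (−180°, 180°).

ω = 200: -26.1 dB, -4.3°; ω = 701: -26.5 dB, -18.9°

At s = jω = j200:
zero at origin: s = j200 → |·| = 200, ∠ = 90.00°
pole (s+5): 5 + j200 → |·| = √(5²+200²) = √40025 ≈ 200.06, ∠ = arctan(200/5) ≈ 88.57°
pole (s+2000): 2000 + j200 → |·| = √(2000²+200²) = √4040000 ≈ 2010, ∠ = arctan(200/2000) ≈ 5.71°
|H| = 100 · 200 / 4.0212e+05 ≈ 0.049736
Gain = 20 log₁₀(0.049736) ≈ -26.07 dB
∠H = 90.00° − 94.28° = -4.28°

At s = jω = j701:
zero at origin: s = j701 → |·| = 701, ∠ = 90.00°
pole (s+5): 5 + j701 → |·| = √(5²+701²) = √491426 ≈ 701.02, ∠ = arctan(701/5) ≈ 89.59°
pole (s+2000): 2000 + j701 → |·| = √(2000²+701²) = √4491401 ≈ 2119.3, ∠ = arctan(701/2000) ≈ 19.32°
|H| = 100 · 701 / 1.4857e+06 ≈ 0.047183
Gain = 20 log₁₀(0.047183) ≈ -26.52 dB
∠H = 90.00° − 108.91° = -18.91°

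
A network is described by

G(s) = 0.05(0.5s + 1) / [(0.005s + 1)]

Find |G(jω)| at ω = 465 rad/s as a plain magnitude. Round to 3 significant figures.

4.59

At ω = 465 rad/s:
zero (1 + j465·0.5) = 1 + j232.5 → |·| ≈ 232.5, ∠ ≈ 89.75°
pole (1 + j465·0.005) = 1 + j2.325 → |·| ≈ 2.5309, ∠ ≈ 66.73°
|G| = 0.05 · 232.5 / (2.5309) ≈ 4.5932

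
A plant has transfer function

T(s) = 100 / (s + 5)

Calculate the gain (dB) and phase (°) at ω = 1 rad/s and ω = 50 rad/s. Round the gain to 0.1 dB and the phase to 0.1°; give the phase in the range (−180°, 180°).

At s = jω = j1:
pole (s+5): 5 + j1 → |·| = √(5²+1²) = √26 ≈ 5.099, ∠ = arctan(1/5) ≈ 11.31°
|T| = 100 / 5.099 ≈ 19.612
Gain = 20 log₁₀(19.612) ≈ 25.85 dB
∠T = 0.00° − 11.31° = -11.31°

At s = jω = j50:
pole (s+5): 5 + j50 → |·| = √(5²+50²) = √2525 ≈ 50.249, ∠ = arctan(50/5) ≈ 84.29°
|T| = 100 / 50.249 ≈ 1.9901
Gain = 20 log₁₀(1.9901) ≈ 5.98 dB
∠T = 0.00° − 84.29° = -84.29°

ω = 1: 25.9 dB, -11.3°; ω = 50: 6.0 dB, -84.3°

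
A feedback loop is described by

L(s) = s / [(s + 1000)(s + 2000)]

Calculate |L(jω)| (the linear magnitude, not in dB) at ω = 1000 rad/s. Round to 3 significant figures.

0.000316

At s = jω = j1000:
zero at origin: s = j1000 → |·| = 1000, ∠ = 90.00°
pole (s+1000): 1000 + j1000 → |·| = √(1000²+1000²) = √2000000 ≈ 1414.2, ∠ = arctan(1000/1000) ≈ 45.00°
pole (s+2000): 2000 + j1000 → |·| = √(2000²+1000²) = √5000000 ≈ 2236.1, ∠ = arctan(1000/2000) ≈ 26.57°
|L| = 1 · 1000 / 3.1623e+06 ≈ 0.00031623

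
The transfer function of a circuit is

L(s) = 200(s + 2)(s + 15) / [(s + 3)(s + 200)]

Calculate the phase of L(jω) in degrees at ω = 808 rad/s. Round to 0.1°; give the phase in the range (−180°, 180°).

12.9°

At s = jω = j808:
zero (s+2): 2 + j808 → |·| = √(2²+808²) = √652868 ≈ 808, ∠ = arctan(808/2) ≈ 89.86°
zero (s+15): 15 + j808 → |·| = √(15²+808²) = √653089 ≈ 808.14, ∠ = arctan(808/15) ≈ 88.94°
pole (s+3): 3 + j808 → |·| = √(3²+808²) = √652873 ≈ 808.01, ∠ = arctan(808/3) ≈ 89.79°
pole (s+200): 200 + j808 → |·| = √(200²+808²) = √692864 ≈ 832.38, ∠ = arctan(808/200) ≈ 76.10°
∠L = 178.80° − 165.89° = 12.91°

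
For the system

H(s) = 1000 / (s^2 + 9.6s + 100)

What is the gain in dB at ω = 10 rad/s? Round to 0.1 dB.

20.4 dB

At s = jω = j10:
quadratic: (j10)² + 9.6·j10 + 100 = 0 + j96 → |·| ≈ 96, ∠ ≈ 90.00°
|H| = 1000 / 96 ≈ 10.417
Gain = 20 log₁₀(10.417) ≈ 20.35 dB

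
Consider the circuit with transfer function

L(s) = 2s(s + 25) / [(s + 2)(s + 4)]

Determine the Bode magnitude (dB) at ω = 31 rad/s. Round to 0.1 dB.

8.1 dB

At s = jω = j31:
zero (s+25): 25 + j31 → |·| = √(25²+31²) = √1586 ≈ 39.825, ∠ = arctan(31/25) ≈ 51.12°
zero at origin: s = j31 → |·| = 31, ∠ = 90.00°
pole (s+2): 2 + j31 → |·| = √(2²+31²) = √965 ≈ 31.064, ∠ = arctan(31/2) ≈ 86.31°
pole (s+4): 4 + j31 → |·| = √(4²+31²) = √977 ≈ 31.257, ∠ = arctan(31/4) ≈ 82.65°
|L| = 2 · 1234.6 / 970.97 ≈ 2.543
Gain = 20 log₁₀(2.543) ≈ 8.11 dB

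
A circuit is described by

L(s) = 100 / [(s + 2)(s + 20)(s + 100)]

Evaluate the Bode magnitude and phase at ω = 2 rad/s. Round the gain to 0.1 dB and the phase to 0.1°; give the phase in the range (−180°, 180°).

-35.1 dB, -51.9°

At s = jω = j2:
pole (s+2): 2 + j2 → |·| = √(2²+2²) = √8 ≈ 2.8284, ∠ = arctan(2/2) ≈ 45.00°
pole (s+20): 20 + j2 → |·| = √(20²+2²) = √404 ≈ 20.1, ∠ = arctan(2/20) ≈ 5.71°
pole (s+100): 100 + j2 → |·| = √(100²+2²) = √10004 ≈ 100.02, ∠ = arctan(2/100) ≈ 1.15°
|L| = 100 / 5686.2 ≈ 0.017586
Gain = 20 log₁₀(0.017586) ≈ -35.10 dB
∠L = 0.00° − 51.86° = -51.86°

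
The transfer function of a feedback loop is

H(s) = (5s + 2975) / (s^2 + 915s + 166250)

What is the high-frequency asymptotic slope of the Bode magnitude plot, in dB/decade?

Each pole contributes −20 dB/decade at high frequency; each zero contributes +20 dB/decade.
Net: 1 zero(s) − 2 pole(s) → -20 dB/decade.

-20 dB/decade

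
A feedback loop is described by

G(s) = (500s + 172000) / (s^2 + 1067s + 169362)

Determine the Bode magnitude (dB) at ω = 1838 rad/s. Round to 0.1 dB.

-12.1 dB

Substitute s = j1838:
Numerator: 500(j1838) + 172000 = 172000 + j919000
Denominator: (j1838)^2 + 1067(j1838) + 169362 = -3208882 + j1961146
|N| = √(172000² + 919000²) ≈ 9.3496e+05, ∠N ≈ 79.40°
|D| = √(3208882² + 1961146²) ≈ 3.7607e+06, ∠D ≈ 148.57°
|G| = 9.3496e+05 / 3.7607e+06 ≈ 0.24861
Gain = 20 log₁₀(0.24861) ≈ -12.09 dB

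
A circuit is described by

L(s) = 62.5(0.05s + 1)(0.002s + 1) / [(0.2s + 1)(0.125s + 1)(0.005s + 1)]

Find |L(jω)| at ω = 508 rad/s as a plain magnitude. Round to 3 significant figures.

0.129

At ω = 508 rad/s:
zero (1 + j508·0.05) = 1 + j25.4 → |·| ≈ 25.42, ∠ ≈ 87.75°
zero (1 + j508·0.002) = 1 + j1.016 → |·| ≈ 1.4256, ∠ ≈ 45.45°
pole (1 + j508·0.2) = 1 + j101.6 → |·| ≈ 101.6, ∠ ≈ 89.44°
pole (1 + j508·0.125) = 1 + j63.5 → |·| ≈ 63.508, ∠ ≈ 89.10°
pole (1 + j508·0.005) = 1 + j2.54 → |·| ≈ 2.7298, ∠ ≈ 68.51°
|L| = 62.5 · 25.42 · 1.4256 / (101.6 · 63.508 · 2.7298) ≈ 0.12859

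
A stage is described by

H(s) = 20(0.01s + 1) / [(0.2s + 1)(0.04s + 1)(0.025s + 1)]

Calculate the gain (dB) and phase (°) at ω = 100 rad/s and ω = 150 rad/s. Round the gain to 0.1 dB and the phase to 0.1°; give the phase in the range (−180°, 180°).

At ω = 100 rad/s:
zero (1 + j100·0.01) = 1 + j1 → |·| ≈ 1.4142, ∠ ≈ 45.00°
pole (1 + j100·0.2) = 1 + j20 → |·| ≈ 20.025, ∠ ≈ 87.14°
pole (1 + j100·0.04) = 1 + j4 → |·| ≈ 4.1231, ∠ ≈ 75.96°
pole (1 + j100·0.025) = 1 + j2.5 → |·| ≈ 2.6926, ∠ ≈ 68.20°
|H| = 20 · 1.4142 / (20.025 · 4.1231 · 2.6926) ≈ 0.12723
Gain = 20 log₁₀(0.12723) ≈ -17.91 dB
∠H = (45.00°) − (87.14° + 75.96° + 68.20°) = -186.30° ≡ 173.70° (principal value)

At ω = 150 rad/s:
zero (1 + j150·0.01) = 1 + j1.5 → |·| ≈ 1.8028, ∠ ≈ 56.31°
pole (1 + j150·0.2) = 1 + j30 → |·| ≈ 30.017, ∠ ≈ 88.09°
pole (1 + j150·0.04) = 1 + j6 → |·| ≈ 6.0828, ∠ ≈ 80.54°
pole (1 + j150·0.025) = 1 + j3.75 → |·| ≈ 3.881, ∠ ≈ 75.07°
|H| = 20 · 1.8028 / (30.017 · 6.0828 · 3.881) ≈ 0.050882
Gain = 20 log₁₀(0.050882) ≈ -25.87 dB
∠H = (56.31°) − (88.09° + 80.54° + 75.07°) = -187.39° ≡ 172.61° (principal value)

ω = 100: -17.9 dB, 173.7°; ω = 150: -25.9 dB, 172.6°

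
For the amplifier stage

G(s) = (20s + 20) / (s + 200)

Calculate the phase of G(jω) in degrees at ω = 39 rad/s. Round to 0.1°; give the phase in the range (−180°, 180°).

77.5°

Substitute s = j39:
Numerator: 20(j39) + 20 = 20 + j780
Denominator: (j39) + 200 = 200 + j39
|N| = √(20² + 780²) ≈ 780.26, ∠N ≈ 88.53°
|D| = √(200² + 39²) ≈ 203.77, ∠D ≈ 11.03°
∠G = 88.53° − 11.03° = 77.50°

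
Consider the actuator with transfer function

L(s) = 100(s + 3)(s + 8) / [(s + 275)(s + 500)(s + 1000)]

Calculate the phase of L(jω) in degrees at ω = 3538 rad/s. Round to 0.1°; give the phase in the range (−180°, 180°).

At s = jω = j3538:
zero (s+3): 3 + j3538 → |·| = √(3²+3538²) = √12517453 ≈ 3538, ∠ = arctan(3538/3) ≈ 89.95°
zero (s+8): 8 + j3538 → |·| = √(8²+3538²) = √12517508 ≈ 3538, ∠ = arctan(3538/8) ≈ 89.87°
pole (s+275): 275 + j3538 → |·| = √(275²+3538²) = √12593069 ≈ 3548.7, ∠ = arctan(3538/275) ≈ 85.56°
pole (s+500): 500 + j3538 → |·| = √(500²+3538²) = √12767444 ≈ 3573.2, ∠ = arctan(3538/500) ≈ 81.96°
pole (s+1000): 1000 + j3538 → |·| = √(1000²+3538²) = √13517444 ≈ 3676.6, ∠ = arctan(3538/1000) ≈ 74.22°
∠L = 179.82° − 241.74° = -61.92°

-61.9°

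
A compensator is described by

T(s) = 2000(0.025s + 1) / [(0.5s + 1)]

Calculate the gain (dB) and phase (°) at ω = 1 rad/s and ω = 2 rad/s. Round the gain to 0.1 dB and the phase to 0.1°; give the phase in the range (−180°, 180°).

ω = 1: 65.1 dB, -25.1°; ω = 2: 63.0 dB, -42.1°

At ω = 1 rad/s:
zero (1 + j1·0.025) = 1 + j0.025 → |·| ≈ 1.0003, ∠ ≈ 1.43°
pole (1 + j1·0.5) = 1 + j0.5 → |·| ≈ 1.118, ∠ ≈ 26.57°
|T| = 2000 · 1.0003 / (1.118) ≈ 1789.4
Gain = 20 log₁₀(1789.4) ≈ 65.05 dB
∠T = (1.43°) − (26.57°) = -25.14°

At ω = 2 rad/s:
zero (1 + j2·0.025) = 1 + j0.05 → |·| ≈ 1.0012, ∠ ≈ 2.86°
pole (1 + j2·0.5) = 1 + j1 → |·| ≈ 1.4142, ∠ ≈ 45.00°
|T| = 2000 · 1.0012 / (1.4142) ≈ 1415.9
Gain = 20 log₁₀(1415.9) ≈ 63.02 dB
∠T = (2.86°) − (45.00°) = -42.14°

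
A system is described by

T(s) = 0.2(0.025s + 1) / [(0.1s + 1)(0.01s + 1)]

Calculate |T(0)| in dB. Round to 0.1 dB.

-14.0 dB

T(0) = 0.2 · 1 / 1 = 0.2
20 log₁₀(0.2) ≈ -13.98 dB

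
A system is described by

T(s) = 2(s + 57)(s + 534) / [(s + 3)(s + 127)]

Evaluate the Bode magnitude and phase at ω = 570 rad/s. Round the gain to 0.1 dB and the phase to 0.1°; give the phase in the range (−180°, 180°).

8.6 dB, -36.0°

At s = jω = j570:
zero (s+57): 57 + j570 → |·| = √(57²+570²) = √328149 ≈ 572.84, ∠ = arctan(570/57) ≈ 84.29°
zero (s+534): 534 + j570 → |·| = √(534²+570²) = √610056 ≈ 781.06, ∠ = arctan(570/534) ≈ 46.87°
pole (s+3): 3 + j570 → |·| = √(3²+570²) = √324909 ≈ 570.01, ∠ = arctan(570/3) ≈ 89.70°
pole (s+127): 127 + j570 → |·| = √(127²+570²) = √341029 ≈ 583.98, ∠ = arctan(570/127) ≈ 77.44°
|T| = 2 · 4.4742e+05 / 3.3287e+05 ≈ 2.6883
Gain = 20 log₁₀(2.6883) ≈ 8.59 dB
∠T = 131.16° − 167.14° = -35.98°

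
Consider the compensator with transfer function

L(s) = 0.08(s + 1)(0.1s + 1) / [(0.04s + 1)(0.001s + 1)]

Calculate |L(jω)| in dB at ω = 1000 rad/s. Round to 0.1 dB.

43.0 dB

At ω = 1000 rad/s:
zero (1 + j1000·1) = 1 + j1000 → |·| ≈ 1000, ∠ ≈ 89.94°
zero (1 + j1000·0.1) = 1 + j100 → |·| ≈ 100, ∠ ≈ 89.43°
pole (1 + j1000·0.04) = 1 + j40 → |·| ≈ 40.012, ∠ ≈ 88.57°
pole (1 + j1000·0.001) = 1 + j1 → |·| ≈ 1.4142, ∠ ≈ 45.00°
|L| = 0.08 · 1000 · 100 / (40.012 · 1.4142) ≈ 141.38
Gain = 20 log₁₀(141.38) ≈ 43.01 dB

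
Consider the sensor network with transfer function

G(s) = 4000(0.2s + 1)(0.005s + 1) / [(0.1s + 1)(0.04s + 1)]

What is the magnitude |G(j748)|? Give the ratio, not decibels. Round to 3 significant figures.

1.03e+03

At ω = 748 rad/s:
zero (1 + j748·0.2) = 1 + j149.6 → |·| ≈ 149.6, ∠ ≈ 89.62°
zero (1 + j748·0.005) = 1 + j3.74 → |·| ≈ 3.8714, ∠ ≈ 75.03°
pole (1 + j748·0.1) = 1 + j74.8 → |·| ≈ 74.807, ∠ ≈ 89.23°
pole (1 + j748·0.04) = 1 + j29.92 → |·| ≈ 29.937, ∠ ≈ 88.09°
|G| = 4000 · 149.6 · 3.8714 / (74.807 · 29.937) ≈ 1034.4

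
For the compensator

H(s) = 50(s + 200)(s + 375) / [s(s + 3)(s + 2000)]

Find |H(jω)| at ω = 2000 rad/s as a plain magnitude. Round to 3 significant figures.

At s = jω = j2000:
zero (s+200): 200 + j2000 → |·| = √(200²+2000²) = √4040000 ≈ 2010, ∠ = arctan(2000/200) ≈ 84.29°
zero (s+375): 375 + j2000 → |·| = √(375²+2000²) = √4140625 ≈ 2034.9, ∠ = arctan(2000/375) ≈ 79.38°
pole (s+3): 3 + j2000 → |·| = √(3²+2000²) = √4000009 ≈ 2000, ∠ = arctan(2000/3) ≈ 89.91°
pole (s+2000): 2000 + j2000 → |·| = √(2000²+2000²) = √8000000 ≈ 2828.4, ∠ = arctan(2000/2000) ≈ 45.00°
pole at origin: |s| = 2000, ∠ = 90.00° (in denominator)
|H| = 50 · 4.0901e+06 / 1.1314e+10 ≈ 0.018075

0.0181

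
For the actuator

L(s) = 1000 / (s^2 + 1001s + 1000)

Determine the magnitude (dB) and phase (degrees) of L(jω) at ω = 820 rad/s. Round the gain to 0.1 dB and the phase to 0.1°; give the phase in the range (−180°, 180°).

Substitute s = j820:
Numerator: 1000 = 1000 + j0
Denominator: (j820)^2 + 1001(j820) + 1000 = -671400 + j820820
|N| = √(1000² + 0²) ≈ 1000, ∠N ≈ 0.00°
|D| = √(671400² + 820820²) ≈ 1.0604e+06, ∠D ≈ 129.28°
|L| = 1000 / 1.0604e+06 ≈ 0.00094304
Gain = 20 log₁₀(0.00094304) ≈ -60.51 dB
∠L = 0.00° − 129.28° = -129.28°

-60.5 dB, -129.3°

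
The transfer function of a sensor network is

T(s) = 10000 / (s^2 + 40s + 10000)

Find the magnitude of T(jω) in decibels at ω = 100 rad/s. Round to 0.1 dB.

At s = jω = j100:
quadratic: (j100)² + 40·j100 + 10000 = 0 + j4000 → |·| ≈ 4000, ∠ ≈ 90.00°
|T| = 10000 / 4000 ≈ 2.5
Gain = 20 log₁₀(2.5) ≈ 7.96 dB

8.0 dB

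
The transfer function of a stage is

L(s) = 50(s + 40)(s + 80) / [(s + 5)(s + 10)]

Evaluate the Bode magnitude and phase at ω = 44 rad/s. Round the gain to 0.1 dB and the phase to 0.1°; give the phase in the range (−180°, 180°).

At s = jω = j44:
zero (s+40): 40 + j44 → |·| = √(40²+44²) = √3536 ≈ 59.464, ∠ = arctan(44/40) ≈ 47.73°
zero (s+80): 80 + j44 → |·| = √(80²+44²) = √8336 ≈ 91.302, ∠ = arctan(44/80) ≈ 28.81°
pole (s+5): 5 + j44 → |·| = √(5²+44²) = √1961 ≈ 44.283, ∠ = arctan(44/5) ≈ 83.52°
pole (s+10): 10 + j44 → |·| = √(10²+44²) = √2036 ≈ 45.122, ∠ = arctan(44/10) ≈ 77.20°
|L| = 50 · 5429.2 / 1998.1 ≈ 135.86
Gain = 20 log₁₀(135.86) ≈ 42.66 dB
∠L = 76.54° − 160.72° = -84.18°

42.7 dB, -84.2°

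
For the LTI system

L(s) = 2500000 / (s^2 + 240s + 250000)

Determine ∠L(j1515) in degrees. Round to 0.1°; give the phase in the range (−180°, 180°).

-169.9°

At s = jω = j1515:
quadratic: (j1515)² + 240·j1515 + 250000 = -2045225 + j363600 → |·| ≈ 2.0773e+06, ∠ ≈ 169.92°
∠L = 0.00° − 169.92° = -169.92°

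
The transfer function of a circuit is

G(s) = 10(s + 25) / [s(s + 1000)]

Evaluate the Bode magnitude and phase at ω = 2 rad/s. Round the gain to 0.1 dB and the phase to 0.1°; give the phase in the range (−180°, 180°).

-18.0 dB, -85.5°

At s = jω = j2:
zero (s+25): 25 + j2 → |·| = √(25²+2²) = √629 ≈ 25.08, ∠ = arctan(2/25) ≈ 4.57°
pole (s+1000): 1000 + j2 → |·| = √(1000²+2²) = √1000004 ≈ 1000, ∠ = arctan(2/1000) ≈ 0.11°
pole at origin: |s| = 2, ∠ = 90.00° (in denominator)
|G| = 10 · 25.08 / 2000 ≈ 0.1254
Gain = 20 log₁₀(0.1254) ≈ -18.03 dB
∠G = 4.57° − 90.11° = -85.54°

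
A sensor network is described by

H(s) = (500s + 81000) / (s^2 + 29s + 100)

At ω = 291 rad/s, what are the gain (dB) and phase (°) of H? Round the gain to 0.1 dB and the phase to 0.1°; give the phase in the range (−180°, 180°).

5.8 dB, -113.4°

Substitute s = j291:
Numerator: 500(j291) + 81000 = 81000 + j145500
Denominator: (j291)^2 + 29(j291) + 100 = -84581 + j8439
|N| = √(81000² + 145500²) ≈ 1.6653e+05, ∠N ≈ 60.90°
|D| = √(84581² + 8439²) ≈ 85001, ∠D ≈ 174.30°
|H| = 1.6653e+05 / 85001 ≈ 1.9592
Gain = 20 log₁₀(1.9592) ≈ 5.84 dB
∠H = 60.90° − 174.30° = -113.40°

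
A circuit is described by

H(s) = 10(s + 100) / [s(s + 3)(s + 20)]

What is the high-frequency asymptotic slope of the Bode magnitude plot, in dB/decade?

-40 dB/decade

Each pole contributes −20 dB/decade at high frequency; each zero contributes +20 dB/decade.
Net: 1 zero(s) − 3 pole(s) → -40 dB/decade.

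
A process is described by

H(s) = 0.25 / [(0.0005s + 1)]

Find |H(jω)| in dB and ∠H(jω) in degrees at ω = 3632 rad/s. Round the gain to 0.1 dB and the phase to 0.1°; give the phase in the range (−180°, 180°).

-18.4 dB, -61.2°

At ω = 3632 rad/s:
pole (1 + j3632·0.0005) = 1 + j1.816 → |·| ≈ 2.0731, ∠ ≈ 61.16°
|H| = 0.25 · 1 / (2.0731) ≈ 0.12059
Gain = 20 log₁₀(0.12059) ≈ -18.37 dB
∠H = (0°) − (61.16°) = -61.16°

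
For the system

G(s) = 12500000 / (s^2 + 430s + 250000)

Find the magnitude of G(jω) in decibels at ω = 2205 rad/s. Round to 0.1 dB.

At s = jω = j2205:
quadratic: (j2205)² + 430·j2205 + 250000 = -4612025 + j948150 → |·| ≈ 4.7085e+06, ∠ ≈ 168.38°
|G| = 12500000 / 4.7085e+06 ≈ 2.6548
Gain = 20 log₁₀(2.6548) ≈ 8.48 dB

8.5 dB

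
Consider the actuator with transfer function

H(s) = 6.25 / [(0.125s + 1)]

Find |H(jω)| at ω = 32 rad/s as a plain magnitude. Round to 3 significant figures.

1.52

At ω = 32 rad/s:
pole (1 + j32·0.125) = 1 + j4 → |·| ≈ 4.1231, ∠ ≈ 75.96°
|H| = 6.25 · 1 / (4.1231) ≈ 1.5158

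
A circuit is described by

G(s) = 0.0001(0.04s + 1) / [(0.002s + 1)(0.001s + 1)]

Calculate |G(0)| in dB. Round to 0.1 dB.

-80.0 dB

G(0) = 0.0001 · 1 / 1 = 0.0001
20 log₁₀(0.0001) ≈ -80.00 dB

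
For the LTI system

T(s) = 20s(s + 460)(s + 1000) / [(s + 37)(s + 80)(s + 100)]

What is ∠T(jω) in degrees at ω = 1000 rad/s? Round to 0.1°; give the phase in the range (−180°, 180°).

-57.3°

At s = jω = j1000:
zero (s+460): 460 + j1000 → |·| = √(460²+1000²) = √1211600 ≈ 1100.7, ∠ = arctan(1000/460) ≈ 65.30°
zero (s+1000): 1000 + j1000 → |·| = √(1000²+1000²) = √2000000 ≈ 1414.2, ∠ = arctan(1000/1000) ≈ 45.00°
zero at origin: s = j1000 → |·| = 1000, ∠ = 90.00°
pole (s+37): 37 + j1000 → |·| = √(37²+1000²) = √1001369 ≈ 1000.7, ∠ = arctan(1000/37) ≈ 87.88°
pole (s+80): 80 + j1000 → |·| = √(80²+1000²) = √1006400 ≈ 1003.2, ∠ = arctan(1000/80) ≈ 85.43°
pole (s+100): 100 + j1000 → |·| = √(100²+1000²) = √1010000 ≈ 1005, ∠ = arctan(1000/100) ≈ 84.29°
∠T = 200.30° − 257.60° = -57.30°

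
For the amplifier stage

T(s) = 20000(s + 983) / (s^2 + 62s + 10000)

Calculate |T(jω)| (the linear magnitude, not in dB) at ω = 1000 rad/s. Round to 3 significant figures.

At s = jω = j1000:
zero (s+983): 983 + j1000 → |·| = √(983²+1000²) = √1966289 ≈ 1402.2, ∠ = arctan(1000/983) ≈ 45.49°
quadratic: (j1000)² + 62·j1000 + 10000 = -990000 + j62000 → |·| ≈ 9.9194e+05, ∠ ≈ 176.42°
|T| = 20000 · 1402.2 / 9.9194e+05 ≈ 28.272

28.3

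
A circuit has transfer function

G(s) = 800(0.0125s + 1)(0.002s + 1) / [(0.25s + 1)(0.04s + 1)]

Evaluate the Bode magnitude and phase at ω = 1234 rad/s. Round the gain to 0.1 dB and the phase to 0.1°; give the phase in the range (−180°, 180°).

6.7 dB, -24.4°

At ω = 1234 rad/s:
zero (1 + j1234·0.0125) = 1 + j15.425 → |·| ≈ 15.457, ∠ ≈ 86.29°
zero (1 + j1234·0.002) = 1 + j2.468 → |·| ≈ 2.6629, ∠ ≈ 67.94°
pole (1 + j1234·0.25) = 1 + j308.5 → |·| ≈ 308.5, ∠ ≈ 89.81°
pole (1 + j1234·0.04) = 1 + j49.36 → |·| ≈ 49.37, ∠ ≈ 88.84°
|G| = 800 · 15.457 · 2.6629 / (308.5 · 49.37) ≈ 2.162
Gain = 20 log₁₀(2.162) ≈ 6.70 dB
∠G = (86.29° + 67.94°) − (89.81° + 88.84°) = -24.42°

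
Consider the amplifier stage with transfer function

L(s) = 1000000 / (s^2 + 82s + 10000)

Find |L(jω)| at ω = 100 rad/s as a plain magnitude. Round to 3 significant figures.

At s = jω = j100:
quadratic: (j100)² + 82·j100 + 10000 = 0 + j8200 → |·| ≈ 8200, ∠ ≈ 90.00°
|L| = 1000000 / 8200 ≈ 121.95

122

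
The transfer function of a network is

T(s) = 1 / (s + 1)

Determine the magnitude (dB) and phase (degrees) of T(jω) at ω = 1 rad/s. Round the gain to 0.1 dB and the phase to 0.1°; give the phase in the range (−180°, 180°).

At s = jω = j1:
pole (s+1): 1 + j1 → |·| = √(1²+1²) = √2 ≈ 1.4142, ∠ = arctan(1/1) ≈ 45.00°
|T| = 1 / 1.4142 ≈ 0.70711
Gain = 20 log₁₀(0.70711) ≈ -3.01 dB
∠T = 0.00° − 45.00° = -45.00°

-3.0 dB, -45.0°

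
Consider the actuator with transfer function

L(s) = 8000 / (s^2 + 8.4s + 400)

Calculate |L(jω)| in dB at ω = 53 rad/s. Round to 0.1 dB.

At s = jω = j53:
quadratic: (j53)² + 8.4·j53 + 400 = -2409 + j445.2 → |·| ≈ 2449.8, ∠ ≈ 169.53°
|L| = 8000 / 2449.8 ≈ 3.2656
Gain = 20 log₁₀(3.2656) ≈ 10.28 dB

10.3 dB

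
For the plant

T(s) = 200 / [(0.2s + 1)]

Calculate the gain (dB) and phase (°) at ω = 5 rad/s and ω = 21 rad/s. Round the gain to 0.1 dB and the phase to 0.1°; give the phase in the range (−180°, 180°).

At ω = 5 rad/s:
pole (1 + j5·0.2) = 1 + j1 → |·| ≈ 1.4142, ∠ ≈ 45.00°
|T| = 200 · 1 / (1.4142) ≈ 141.42
Gain = 20 log₁₀(141.42) ≈ 43.01 dB
∠T = (0°) − (45.00°) = -45.00°

At ω = 21 rad/s:
pole (1 + j21·0.2) = 1 + j4.2 → |·| ≈ 4.3174, ∠ ≈ 76.61°
|T| = 200 · 1 / (4.3174) ≈ 46.324
Gain = 20 log₁₀(46.324) ≈ 33.32 dB
∠T = (0°) − (76.61°) = -76.61°

ω = 5: 43.0 dB, -45.0°; ω = 21: 33.3 dB, -76.6°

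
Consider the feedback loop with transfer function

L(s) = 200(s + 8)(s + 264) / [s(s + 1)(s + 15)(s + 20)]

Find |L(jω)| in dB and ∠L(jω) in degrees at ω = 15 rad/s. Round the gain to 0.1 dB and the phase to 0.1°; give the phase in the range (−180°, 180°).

At s = jω = j15:
zero (s+8): 8 + j15 → |·| = √(8²+15²) = √289 ≈ 17, ∠ = arctan(15/8) ≈ 61.93°
zero (s+264): 264 + j15 → |·| = √(264²+15²) = √69921 ≈ 264.43, ∠ = arctan(15/264) ≈ 3.25°
pole (s+1): 1 + j15 → |·| = √(1²+15²) = √226 ≈ 15.033, ∠ = arctan(15/1) ≈ 86.19°
pole (s+15): 15 + j15 → |·| = √(15²+15²) = √450 ≈ 21.213, ∠ = arctan(15/15) ≈ 45.00°
pole (s+20): 20 + j15 → |·| = √(20²+15²) = √625 ≈ 25, ∠ = arctan(15/20) ≈ 36.87°
pole at origin: |s| = 15, ∠ = 90.00° (in denominator)
|L| = 200 · 4495.3 / 1.1959e+05 ≈ 7.5179
Gain = 20 log₁₀(7.5179) ≈ 17.52 dB
∠L = 65.18° − 258.06° = -192.88° ≡ 167.12° (principal value)

17.5 dB, 167.1°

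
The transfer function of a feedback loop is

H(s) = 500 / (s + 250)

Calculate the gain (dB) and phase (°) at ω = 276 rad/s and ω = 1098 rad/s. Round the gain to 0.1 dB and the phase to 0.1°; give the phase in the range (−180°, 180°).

Substitute s = j276:
Numerator: 500 = 500 + j0
Denominator: (j276) + 250 = 250 + j276
|N| = √(500² + 0²) ≈ 500, ∠N ≈ 0.00°
|D| = √(250² + 276²) ≈ 372.39, ∠D ≈ 47.83°
|H| = 500 / 372.39 ≈ 1.3427
Gain = 20 log₁₀(1.3427) ≈ 2.56 dB
∠H = 0.00° − 47.83° = -47.83°

Substitute s = j1098:
Numerator: 500 = 500 + j0
Denominator: (j1098) + 250 = 250 + j1098
|N| = √(500² + 0²) ≈ 500, ∠N ≈ 0.00°
|D| = √(250² + 1098²) ≈ 1126.1, ∠D ≈ 77.17°
|H| = 500 / 1126.1 ≈ 0.44401
Gain = 20 log₁₀(0.44401) ≈ -7.05 dB
∠H = 0.00° − 77.17° = -77.17°

ω = 276: 2.6 dB, -47.8°; ω = 1098: -7.1 dB, -77.2°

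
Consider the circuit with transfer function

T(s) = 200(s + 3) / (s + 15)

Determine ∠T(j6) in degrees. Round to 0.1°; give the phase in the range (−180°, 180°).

At s = jω = j6:
zero (s+3): 3 + j6 → |·| = √(3²+6²) = √45 ≈ 6.7082, ∠ = arctan(6/3) ≈ 63.43°
pole (s+15): 15 + j6 → |·| = √(15²+6²) = √261 ≈ 16.155, ∠ = arctan(6/15) ≈ 21.80°
∠T = 63.43° − 21.80° = 41.63°

41.6°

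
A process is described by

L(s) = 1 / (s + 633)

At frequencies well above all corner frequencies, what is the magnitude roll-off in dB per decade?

-20 dB/decade

Each pole contributes −20 dB/decade at high frequency; each zero contributes +20 dB/decade.
Net: 0 zero(s) − 1 pole(s) → -20 dB/decade.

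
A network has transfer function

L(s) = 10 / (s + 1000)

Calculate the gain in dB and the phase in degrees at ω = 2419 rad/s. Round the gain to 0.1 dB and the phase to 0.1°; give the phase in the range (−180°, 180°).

Substitute s = j2419:
Numerator: 10 = 10 + j0
Denominator: (j2419) + 1000 = 1000 + j2419
|N| = √(10² + 0²) ≈ 10, ∠N ≈ 0.00°
|D| = √(1000² + 2419²) ≈ 2617.5, ∠D ≈ 67.54°
|L| = 10 / 2617.5 ≈ 0.0038204
Gain = 20 log₁₀(0.0038204) ≈ -48.36 dB
∠L = 0.00° − 67.54° = -67.54°

-48.4 dB, -67.5°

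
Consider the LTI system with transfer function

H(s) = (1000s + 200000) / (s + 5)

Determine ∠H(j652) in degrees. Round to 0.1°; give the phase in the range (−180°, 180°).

-16.6°

Substitute s = j652:
Numerator: 1000(j652) + 200000 = 200000 + j652000
Denominator: (j652) + 5 = 5 + j652
|N| = √(200000² + 652000²) ≈ 6.8199e+05, ∠N ≈ 72.95°
|D| = √(5² + 652²) ≈ 652.02, ∠D ≈ 89.56°
∠H = 72.95° − 89.56° = -16.61°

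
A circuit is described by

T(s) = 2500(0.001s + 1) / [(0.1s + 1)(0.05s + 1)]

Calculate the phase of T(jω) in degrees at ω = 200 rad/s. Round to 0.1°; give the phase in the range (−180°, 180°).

-160.1°

At ω = 200 rad/s:
zero (1 + j200·0.001) = 1 + j0.2 → |·| ≈ 1.0198, ∠ ≈ 11.31°
pole (1 + j200·0.1) = 1 + j20 → |·| ≈ 20.025, ∠ ≈ 87.14°
pole (1 + j200·0.05) = 1 + j10 → |·| ≈ 10.05, ∠ ≈ 84.29°
∠T = (11.31°) − (87.14° + 84.29°) = -160.12°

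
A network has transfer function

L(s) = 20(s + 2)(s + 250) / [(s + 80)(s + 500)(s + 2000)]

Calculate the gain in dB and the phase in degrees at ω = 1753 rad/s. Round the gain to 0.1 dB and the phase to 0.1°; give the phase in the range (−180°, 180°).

-42.7 dB, -30.9°

At s = jω = j1753:
zero (s+2): 2 + j1753 → |·| = √(2²+1753²) = √3073013 ≈ 1753, ∠ = arctan(1753/2) ≈ 89.93°
zero (s+250): 250 + j1753 → |·| = √(250²+1753²) = √3135509 ≈ 1770.7, ∠ = arctan(1753/250) ≈ 81.88°
pole (s+80): 80 + j1753 → |·| = √(80²+1753²) = √3079409 ≈ 1754.8, ∠ = arctan(1753/80) ≈ 87.39°
pole (s+500): 500 + j1753 → |·| = √(500²+1753²) = √3323009 ≈ 1822.9, ∠ = arctan(1753/500) ≈ 74.08°
pole (s+2000): 2000 + j1753 → |·| = √(2000²+1753²) = √7073009 ≈ 2659.5, ∠ = arctan(1753/2000) ≈ 41.23°
|L| = 20 · 3.104e+06 / 8.5073e+09 ≈ 0.0072973
Gain = 20 log₁₀(0.0072973) ≈ -42.74 dB
∠L = 171.81° − 202.70° = -30.89°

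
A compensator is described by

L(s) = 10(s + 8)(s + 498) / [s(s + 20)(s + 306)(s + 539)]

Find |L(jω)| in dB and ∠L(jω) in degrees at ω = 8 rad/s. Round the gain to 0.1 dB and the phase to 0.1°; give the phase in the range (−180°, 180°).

At s = jω = j8:
zero (s+8): 8 + j8 → |·| = √(8²+8²) = √128 ≈ 11.314, ∠ = arctan(8/8) ≈ 45.00°
zero (s+498): 498 + j8 → |·| = √(498²+8²) = √248068 ≈ 498.06, ∠ = arctan(8/498) ≈ 0.92°
pole (s+20): 20 + j8 → |·| = √(20²+8²) = √464 ≈ 21.541, ∠ = arctan(8/20) ≈ 21.80°
pole (s+306): 306 + j8 → |·| = √(306²+8²) = √93700 ≈ 306.1, ∠ = arctan(8/306) ≈ 1.50°
pole (s+539): 539 + j8 → |·| = √(539²+8²) = √290585 ≈ 539.06, ∠ = arctan(8/539) ≈ 0.85°
pole at origin: |s| = 8, ∠ = 90.00° (in denominator)
|L| = 10 · 5635.1 / 2.8435e+07 ≈ 0.0019817
Gain = 20 log₁₀(0.0019817) ≈ -54.06 dB
∠L = 45.92° − 114.15° = -68.23°

-54.1 dB, -68.2°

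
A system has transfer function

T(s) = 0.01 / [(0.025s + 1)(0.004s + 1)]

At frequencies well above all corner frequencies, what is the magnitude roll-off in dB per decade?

-40 dB/decade

Each pole contributes −20 dB/decade at high frequency; each zero contributes +20 dB/decade.
Net: 0 zero(s) − 2 pole(s) → -40 dB/decade.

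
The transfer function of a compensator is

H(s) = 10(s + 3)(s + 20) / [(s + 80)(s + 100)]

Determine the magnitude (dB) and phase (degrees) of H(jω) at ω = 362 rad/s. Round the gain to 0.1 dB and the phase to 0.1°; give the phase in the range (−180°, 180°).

19.5 dB, 24.3°

At s = jω = j362:
zero (s+3): 3 + j362 → |·| = √(3²+362²) = √131053 ≈ 362.01, ∠ = arctan(362/3) ≈ 89.53°
zero (s+20): 20 + j362 → |·| = √(20²+362²) = √131444 ≈ 362.55, ∠ = arctan(362/20) ≈ 86.84°
pole (s+80): 80 + j362 → |·| = √(80²+362²) = √137444 ≈ 370.73, ∠ = arctan(362/80) ≈ 77.54°
pole (s+100): 100 + j362 → |·| = √(100²+362²) = √141044 ≈ 375.56, ∠ = arctan(362/100) ≈ 74.56°
|H| = 10 · 1.3125e+05 / 1.3923e+05 ≈ 9.4268
Gain = 20 log₁₀(9.4268) ≈ 19.49 dB
∠H = 176.37° − 152.10° = 24.27°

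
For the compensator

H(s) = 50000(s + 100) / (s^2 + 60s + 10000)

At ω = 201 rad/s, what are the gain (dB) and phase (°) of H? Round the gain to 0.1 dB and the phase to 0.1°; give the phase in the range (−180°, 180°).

At s = jω = j201:
zero (s+100): 100 + j201 → |·| = √(100²+201²) = √50401 ≈ 224.5, ∠ = arctan(201/100) ≈ 63.55°
quadratic: (j201)² + 60·j201 + 10000 = -30401 + j12060 → |·| ≈ 32706, ∠ ≈ 158.36°
|H| = 50000 · 224.5 / 32706 ≈ 343.21
Gain = 20 log₁₀(343.21) ≈ 50.71 dB
∠H = 63.55° − 158.36° = -94.81°

50.7 dB, -94.8°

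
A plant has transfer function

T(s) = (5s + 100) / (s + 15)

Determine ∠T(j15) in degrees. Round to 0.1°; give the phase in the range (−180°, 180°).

Substitute s = j15:
Numerator: 5(j15) + 100 = 100 + j75
Denominator: (j15) + 15 = 15 + j15
|N| = √(100² + 75²) ≈ 125, ∠N ≈ 36.87°
|D| = √(15² + 15²) ≈ 21.213, ∠D ≈ 45.00°
∠T = 36.87° − 45.00° = -8.13°

-8.1°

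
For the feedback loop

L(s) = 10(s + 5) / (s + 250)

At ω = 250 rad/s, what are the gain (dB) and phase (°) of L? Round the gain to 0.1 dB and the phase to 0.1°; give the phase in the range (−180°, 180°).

At s = jω = j250:
zero (s+5): 5 + j250 → |·| = √(5²+250²) = √62525 ≈ 250.05, ∠ = arctan(250/5) ≈ 88.85°
pole (s+250): 250 + j250 → |·| = √(250²+250²) = √125000 ≈ 353.55, ∠ = arctan(250/250) ≈ 45.00°
|L| = 10 · 250.05 / 353.55 ≈ 7.0725
Gain = 20 log₁₀(7.0725) ≈ 16.99 dB
∠L = 88.85° − 45.00° = 43.85°

17.0 dB, 43.9°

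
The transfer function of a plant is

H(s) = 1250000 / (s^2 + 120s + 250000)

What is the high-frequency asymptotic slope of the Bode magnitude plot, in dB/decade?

-40 dB/decade

Each pole contributes −20 dB/decade at high frequency; each zero contributes +20 dB/decade.
Net: 0 zero(s) − 2 pole(s) → -40 dB/decade.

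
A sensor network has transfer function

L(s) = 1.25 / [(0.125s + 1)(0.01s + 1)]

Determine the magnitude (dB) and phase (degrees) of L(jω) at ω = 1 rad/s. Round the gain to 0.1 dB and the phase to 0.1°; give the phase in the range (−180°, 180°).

1.9 dB, -7.7°

At ω = 1 rad/s:
pole (1 + j1·0.125) = 1 + j0.125 → |·| ≈ 1.0078, ∠ ≈ 7.13°
pole (1 + j1·0.01) = 1 + j0.01 → |·| ≈ 1, ∠ ≈ 0.57°
|L| = 1.25 · 1 / (1.0078 · 1) ≈ 1.2403
Gain = 20 log₁₀(1.2403) ≈ 1.87 dB
∠L = (0°) − (7.13° + 0.57°) = -7.70°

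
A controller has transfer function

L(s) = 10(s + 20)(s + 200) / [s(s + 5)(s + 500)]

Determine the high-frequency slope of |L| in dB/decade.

-20 dB/decade

Each pole contributes −20 dB/decade at high frequency; each zero contributes +20 dB/decade.
Net: 2 zero(s) − 3 pole(s) → -20 dB/decade.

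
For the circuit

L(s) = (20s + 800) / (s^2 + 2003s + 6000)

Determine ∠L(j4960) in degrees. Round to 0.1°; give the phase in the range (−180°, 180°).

Substitute s = j4960:
Numerator: 20(j4960) + 800 = 800 + j99200
Denominator: (j4960)^2 + 2003(j4960) + 6000 = -24595600 + j9934880
|N| = √(800² + 99200²) ≈ 99203, ∠N ≈ 89.54°
|D| = √(24595600² + 9934880²) ≈ 2.6526e+07, ∠D ≈ 158.00°
∠L = 89.54° − 158.00° = -68.46°

-68.5°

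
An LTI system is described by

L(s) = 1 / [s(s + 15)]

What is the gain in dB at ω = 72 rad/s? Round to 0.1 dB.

-74.5 dB

At s = jω = j72:
pole (s+15): 15 + j72 → |·| = √(15²+72²) = √5409 ≈ 73.546, ∠ = arctan(72/15) ≈ 78.23°
pole at origin: |s| = 72, ∠ = 90.00° (in denominator)
|L| = 1 / 5295.3 ≈ 0.00018885
Gain = 20 log₁₀(0.00018885) ≈ -74.48 dB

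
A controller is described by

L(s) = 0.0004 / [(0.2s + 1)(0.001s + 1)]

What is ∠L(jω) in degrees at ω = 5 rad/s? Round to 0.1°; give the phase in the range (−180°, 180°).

At ω = 5 rad/s:
pole (1 + j5·0.2) = 1 + j1 → |·| ≈ 1.4142, ∠ ≈ 45.00°
pole (1 + j5·0.001) = 1 + j0.005 → |·| ≈ 1, ∠ ≈ 0.29°
∠L = (0°) − (45.00° + 0.29°) = -45.29°

-45.3°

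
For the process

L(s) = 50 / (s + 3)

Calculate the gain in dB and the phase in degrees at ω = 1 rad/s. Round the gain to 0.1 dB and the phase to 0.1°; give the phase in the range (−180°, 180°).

24.0 dB, -18.4°

At s = jω = j1:
pole (s+3): 3 + j1 → |·| = √(3²+1²) = √10 ≈ 3.1623, ∠ = arctan(1/3) ≈ 18.43°
|L| = 50 / 3.1623 ≈ 15.811
Gain = 20 log₁₀(15.811) ≈ 23.98 dB
∠L = 0.00° − 18.43° = -18.43°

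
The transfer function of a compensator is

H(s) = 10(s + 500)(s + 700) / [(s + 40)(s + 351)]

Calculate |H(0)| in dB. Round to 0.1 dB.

47.9 dB

H(0) = 10·500·700 / (40·351) ≈ 249.29
20 log₁₀(249.29) ≈ 47.93 dB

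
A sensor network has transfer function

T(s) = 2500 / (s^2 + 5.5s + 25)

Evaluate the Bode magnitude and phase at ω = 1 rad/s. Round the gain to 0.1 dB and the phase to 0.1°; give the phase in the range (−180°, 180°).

At s = jω = j1:
quadratic: (j1)² + 5.5·j1 + 25 = 24 + j5.5 → |·| ≈ 24.622, ∠ ≈ 12.91°
|T| = 2500 / 24.622 ≈ 101.54
Gain = 20 log₁₀(101.54) ≈ 40.13 dB
∠T = 0.00° − 12.91° = -12.91°

40.1 dB, -12.9°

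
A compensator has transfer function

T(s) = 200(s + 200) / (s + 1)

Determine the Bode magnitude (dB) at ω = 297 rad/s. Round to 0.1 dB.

At s = jω = j297:
zero (s+200): 200 + j297 → |·| = √(200²+297²) = √128209 ≈ 358.06, ∠ = arctan(297/200) ≈ 56.04°
pole (s+1): 1 + j297 → |·| = √(1²+297²) = √88210 ≈ 297, ∠ = arctan(297/1) ≈ 89.81°
|T| = 200 · 358.06 / 297 ≈ 241.12
Gain = 20 log₁₀(241.12) ≈ 47.64 dB

47.6 dB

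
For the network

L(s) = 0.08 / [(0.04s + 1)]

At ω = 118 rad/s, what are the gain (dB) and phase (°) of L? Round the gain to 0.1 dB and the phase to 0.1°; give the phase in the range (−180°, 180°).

At ω = 118 rad/s:
pole (1 + j118·0.04) = 1 + j4.72 → |·| ≈ 4.8248, ∠ ≈ 78.04°
|L| = 0.08 · 1 / (4.8248) ≈ 0.016581
Gain = 20 log₁₀(0.016581) ≈ -35.61 dB
∠L = (0°) − (78.04°) = -78.04°

-35.6 dB, -78.0°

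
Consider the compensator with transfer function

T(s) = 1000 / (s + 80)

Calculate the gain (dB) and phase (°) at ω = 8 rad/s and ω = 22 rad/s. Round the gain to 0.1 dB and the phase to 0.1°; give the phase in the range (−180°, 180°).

ω = 8: 21.9 dB, -5.7°; ω = 22: 21.6 dB, -15.4°

At s = jω = j8:
pole (s+80): 80 + j8 → |·| = √(80²+8²) = √6464 ≈ 80.399, ∠ = arctan(8/80) ≈ 5.71°
|T| = 1000 / 80.399 ≈ 12.438
Gain = 20 log₁₀(12.438) ≈ 21.90 dB
∠T = 0.00° − 5.71° = -5.71°

At s = jω = j22:
pole (s+80): 80 + j22 → |·| = √(80²+22²) = √6884 ≈ 82.97, ∠ = arctan(22/80) ≈ 15.38°
|T| = 1000 / 82.97 ≈ 12.053
Gain = 20 log₁₀(12.053) ≈ 21.62 dB
∠T = 0.00° − 15.38° = -15.38°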